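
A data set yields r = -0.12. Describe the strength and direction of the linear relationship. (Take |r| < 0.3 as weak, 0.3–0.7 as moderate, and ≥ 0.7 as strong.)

weak negative

r = -0.12 < 0 so the relationship is negative.
|r| = 0.12, which falls in the weak range.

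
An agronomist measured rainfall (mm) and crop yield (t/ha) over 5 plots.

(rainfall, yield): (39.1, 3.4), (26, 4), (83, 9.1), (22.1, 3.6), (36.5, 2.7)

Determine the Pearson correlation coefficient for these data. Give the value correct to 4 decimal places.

n = 5, Σx = 206.7, Σy = 22.8, Σx² = 10914.47, Σy² = 130.62, Σxy = 1170.35
nΣxy − ΣxΣy = 5851.75 − 4712.76 = 1138.99
nΣx² − (Σx)² = 54572.35 − 42724.89 = 11847.46; nΣy² − (Σy)² = 653.1 − 519.84 = 133.26
r = 1138.99 / √(11847.46 × 133.26) = 1138.99 / 1256.5001 ≈ 0.9065

0.9065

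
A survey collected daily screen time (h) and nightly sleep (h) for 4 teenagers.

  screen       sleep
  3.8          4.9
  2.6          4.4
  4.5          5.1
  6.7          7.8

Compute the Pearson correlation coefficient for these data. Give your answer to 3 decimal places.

n = 4, Σx = 17.6, Σy = 22.2, Σx² = 86.34, Σy² = 130.22, Σxy = 105.27
nΣxy − ΣxΣy = 421.08 − 390.72 = 30.36
nΣx² − (Σx)² = 345.36 − 309.76 = 35.6; nΣy² − (Σy)² = 520.88 − 492.84 = 28.04
r = 30.36 / √(35.6 × 28.04) = 30.36 / 31.5947 ≈ 0.961

0.961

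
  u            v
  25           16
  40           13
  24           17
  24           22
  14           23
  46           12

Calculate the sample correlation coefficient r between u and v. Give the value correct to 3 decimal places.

n = 6, Σu = 173, Σv = 103, Σu² = 5689, Σv² = 1871, Σuv = 2730
nΣuv − ΣuΣv = 16380 − 17819 = -1439
nΣu² − (Σu)² = 34134 − 29929 = 4205; nΣv² − (Σv)² = 11226 − 10609 = 617
r = -1439 / √(4205 × 617) = -1439 / 1610.7405 ≈ -0.893

-0.893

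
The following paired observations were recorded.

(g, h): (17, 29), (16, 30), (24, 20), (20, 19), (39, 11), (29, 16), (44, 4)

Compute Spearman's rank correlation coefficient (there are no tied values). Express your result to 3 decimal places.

-0.964

Rank g: 2, 1, 4, 3, 6, 5, 7
Rank h: 6, 7, 5, 4, 2, 3, 1
d = rank(g) − rank(h): -4, -6, -1, -1, 4, 2, 6; Σd² = 110
ρ = 1 − 6Σd² / [n(n²−1)] = 1 − 6×110 / (7×48) = 1 − 660/336 ≈ -0.964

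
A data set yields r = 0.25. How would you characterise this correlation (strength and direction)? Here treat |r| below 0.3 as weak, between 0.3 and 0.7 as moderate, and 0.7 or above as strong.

r = 0.25 > 0 so the relationship is positive.
|r| = 0.25, which falls in the weak range.

weak positive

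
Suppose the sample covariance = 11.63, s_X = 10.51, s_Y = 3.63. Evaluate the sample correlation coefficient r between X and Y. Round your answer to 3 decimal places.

0.305

r = Cov(X,Y) / (s_X · s_Y) = 11.63 / (10.51 × 3.63)
  = 11.63 / 38.1513 ≈ 0.305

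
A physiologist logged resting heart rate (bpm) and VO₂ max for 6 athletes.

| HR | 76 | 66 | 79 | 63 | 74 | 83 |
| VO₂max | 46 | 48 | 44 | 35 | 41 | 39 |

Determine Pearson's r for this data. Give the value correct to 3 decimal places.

n = 6, Σx = 441, Σy = 253, Σx² = 32707, Σy² = 10783, Σxy = 18616
nΣxy − ΣxΣy = 111696 − 111573 = 123
nΣx² − (Σx)² = 196242 − 194481 = 1761; nΣy² − (Σy)² = 64698 − 64009 = 689
r = 123 / √(1761 × 689) = 123 / 1101.5121 ≈ 0.112

0.112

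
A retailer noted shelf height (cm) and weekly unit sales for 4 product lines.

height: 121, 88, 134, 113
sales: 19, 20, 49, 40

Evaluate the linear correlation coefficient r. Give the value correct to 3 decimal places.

0.639

n = 4, Σx = 456, Σy = 128, Σx² = 53110, Σy² = 4762, Σxy = 15145
nΣxy − ΣxΣy = 60580 − 58368 = 2212
nΣx² − (Σx)² = 212440 − 207936 = 4504; nΣy² − (Σy)² = 19048 − 16384 = 2664
r = 2212 / √(4504 × 2664) = 2212 / 3463.9076 ≈ 0.639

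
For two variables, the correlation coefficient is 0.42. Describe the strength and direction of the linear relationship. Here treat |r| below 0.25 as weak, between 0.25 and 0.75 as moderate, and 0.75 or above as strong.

moderate positive

r = 0.42 > 0 so the relationship is positive.
|r| = 0.42, which falls in the moderate range.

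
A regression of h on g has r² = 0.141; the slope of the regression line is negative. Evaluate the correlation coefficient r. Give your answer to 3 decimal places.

|r| = √0.141 = 0.375
The association is negative, so r = −0.375.

-0.375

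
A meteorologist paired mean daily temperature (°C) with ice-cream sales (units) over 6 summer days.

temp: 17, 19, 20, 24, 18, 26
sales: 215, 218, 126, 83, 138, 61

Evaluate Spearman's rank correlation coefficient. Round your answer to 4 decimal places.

Rank temp: 1, 3, 4, 5, 2, 6
Rank sales: 5, 6, 3, 2, 4, 1
d = rank(temp) − rank(sales): -4, -3, 1, 3, -2, 5; Σd² = 64
ρ = 1 − 6Σd² / [n(n²−1)] = 1 − 6×64 / (6×35) = 1 − 384/210 ≈ -0.8286

-0.8286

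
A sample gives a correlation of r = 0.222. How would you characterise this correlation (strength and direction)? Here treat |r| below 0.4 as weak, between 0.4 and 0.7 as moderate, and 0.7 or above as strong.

r = 0.222 > 0 so the relationship is positive.
|r| = 0.222, which falls in the weak range.

weak positive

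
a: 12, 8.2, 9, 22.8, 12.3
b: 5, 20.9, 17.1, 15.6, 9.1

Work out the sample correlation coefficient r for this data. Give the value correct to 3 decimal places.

-0.119

n = 5, Σa = 64.3, Σb = 67.7, Σa² = 963.37, Σb² = 1080.39, Σab = 852.89
nΣab − ΣaΣb = 4264.45 − 4353.11 = -88.66
nΣa² − (Σa)² = 4816.85 − 4134.49 = 682.36; nΣb² − (Σb)² = 5401.95 − 4583.29 = 818.66
r = -88.66 / √(682.36 × 818.66) = -88.66 / 747.4094 ≈ -0.119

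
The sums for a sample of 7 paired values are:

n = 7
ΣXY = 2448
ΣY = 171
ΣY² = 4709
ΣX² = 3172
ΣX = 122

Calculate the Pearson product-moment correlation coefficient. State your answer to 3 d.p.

r = (nΣXY − ΣXΣY) / √[(nΣX² − (ΣX)²)(nΣY² − (ΣY)²)]
Numerator: 7×2448 − 122×171 = -3726
Denominator: √[(22204 − 14884)(32963 − 29241)] = √[7320 × 3722] = 5219.6782
r = -3726 / 5219.6782 ≈ -0.714

-0.714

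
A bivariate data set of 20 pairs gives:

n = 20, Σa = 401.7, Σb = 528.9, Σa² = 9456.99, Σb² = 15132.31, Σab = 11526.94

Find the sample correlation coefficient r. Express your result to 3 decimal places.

0.717

r = (nΣab − ΣaΣb) / √[(nΣa² − (Σa)²)(nΣb² − (Σb)²)]
Numerator: 20×11526.94 − 401.7×528.9 = 18079.67
Denominator: √[(189139.8 − 161362.89)(302646.2 − 279735.21)] = √[27776.91 × 22910.99] = 25226.9005
r = 18079.67 / 25226.9005 ≈ 0.717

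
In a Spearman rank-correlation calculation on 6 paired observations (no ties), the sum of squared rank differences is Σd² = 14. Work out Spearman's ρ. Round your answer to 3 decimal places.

ρ = 1 − 6Σd² / [n(n²−1)] = 1 − 6×14 / (6×35)
  = 1 − 84/210 = 1 − 0.4000 ≈ 0.600

0.600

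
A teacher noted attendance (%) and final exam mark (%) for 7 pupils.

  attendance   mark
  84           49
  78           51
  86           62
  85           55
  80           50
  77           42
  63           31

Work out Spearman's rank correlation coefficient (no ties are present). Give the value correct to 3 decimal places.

0.857

Rank attendance: 5, 3, 7, 6, 4, 2, 1
Rank mark: 3, 5, 7, 6, 4, 2, 1
d = rank(attendance) − rank(mark): 2, -2, 0, 0, 0, 0, 0; Σd² = 8
ρ = 1 − 6Σd² / [n(n²−1)] = 1 − 6×8 / (7×48) = 1 − 48/336 ≈ 0.857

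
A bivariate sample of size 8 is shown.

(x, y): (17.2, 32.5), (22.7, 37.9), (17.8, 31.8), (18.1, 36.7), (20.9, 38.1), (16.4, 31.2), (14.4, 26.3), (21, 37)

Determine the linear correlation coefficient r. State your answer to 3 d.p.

n = 8, Σx = 148.5, Σy = 271.5, Σx² = 2809.71, Σy² = 9336.53, Σxy = 5113.33
nΣxy − ΣxΣy = 40906.64 − 40317.75 = 588.89
nΣx² − (Σx)² = 22477.68 − 22052.25 = 425.43; nΣy² − (Σy)² = 74692.24 − 73712.25 = 979.99
r = 588.89 / √(425.43 × 979.99) = 588.89 / 645.6912 ≈ 0.912

0.912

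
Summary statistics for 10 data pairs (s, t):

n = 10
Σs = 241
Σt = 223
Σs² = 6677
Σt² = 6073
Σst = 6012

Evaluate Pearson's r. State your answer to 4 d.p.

r = (nΣst − ΣsΣt) / √[(nΣs² − (Σs)²)(nΣt² − (Σt)²)]
Numerator: 10×6012 − 241×223 = 6377
Denominator: √[(66770 − 58081)(60730 − 49729)] = √[8689 × 11001] = 9776.8957
r = 6377 / 9776.8957 ≈ 0.6523

0.6523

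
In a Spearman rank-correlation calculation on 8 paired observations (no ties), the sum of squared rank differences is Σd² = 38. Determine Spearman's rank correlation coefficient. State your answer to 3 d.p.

ρ = 1 − 6Σd² / [n(n²−1)] = 1 − 6×38 / (8×63)
  = 1 − 228/504 = 1 − 0.4524 ≈ 0.548

0.548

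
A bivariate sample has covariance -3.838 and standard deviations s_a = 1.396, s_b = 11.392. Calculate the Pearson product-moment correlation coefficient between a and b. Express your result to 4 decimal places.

r = Cov(a,b) / (s_a · s_b) = -3.838 / (1.396 × 11.392)
  = -3.838 / 15.9032 ≈ -0.2413

-0.2413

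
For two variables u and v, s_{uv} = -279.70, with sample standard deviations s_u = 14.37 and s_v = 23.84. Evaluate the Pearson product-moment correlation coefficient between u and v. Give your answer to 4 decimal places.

r = Cov(u,v) / (s_u · s_v) = -279.70 / (14.37 × 23.84)
  = -279.70 / 342.5808 ≈ -0.8164

-0.8164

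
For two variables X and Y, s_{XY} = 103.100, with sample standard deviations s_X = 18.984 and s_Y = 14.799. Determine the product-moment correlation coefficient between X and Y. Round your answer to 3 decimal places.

0.367

r = Cov(X,Y) / (s_X · s_Y) = 103.100 / (18.984 × 14.799)
  = 103.100 / 280.9442 ≈ 0.367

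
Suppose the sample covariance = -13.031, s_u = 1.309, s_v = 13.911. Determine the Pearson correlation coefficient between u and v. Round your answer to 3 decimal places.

-0.716

r = Cov(u,v) / (s_u · s_v) = -13.031 / (1.309 × 13.911)
  = -13.031 / 18.2095 ≈ -0.716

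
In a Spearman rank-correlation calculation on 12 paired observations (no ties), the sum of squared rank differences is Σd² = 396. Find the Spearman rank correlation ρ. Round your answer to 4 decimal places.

ρ = 1 − 6Σd² / [n(n²−1)] = 1 − 6×396 / (12×143)
  = 1 − 2376/1716 = 1 − 1.38462 ≈ -0.3846

-0.3846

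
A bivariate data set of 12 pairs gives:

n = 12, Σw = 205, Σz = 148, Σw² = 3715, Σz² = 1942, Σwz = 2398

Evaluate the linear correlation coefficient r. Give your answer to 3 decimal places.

-0.827

r = (nΣwz − ΣwΣz) / √[(nΣw² − (Σw)²)(nΣz² − (Σz)²)]
Numerator: 12×2398 − 205×148 = -1564
Denominator: √[(44580 − 42025)(23304 − 21904)] = √[2555 × 1400] = 1891.2959
r = -1564 / 1891.2959 ≈ -0.827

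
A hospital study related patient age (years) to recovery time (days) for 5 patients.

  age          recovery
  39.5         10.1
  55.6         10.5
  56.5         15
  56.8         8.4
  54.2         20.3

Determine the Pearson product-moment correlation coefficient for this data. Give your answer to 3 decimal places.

0.216

n = 5, Σx = 262.6, Σy = 64.3, Σx² = 14007.74, Σy² = 919.91, Σxy = 3407.63
nΣxy − ΣxΣy = 17038.15 − 16885.18 = 152.97
nΣx² − (Σx)² = 70038.7 − 68958.76 = 1079.94; nΣy² − (Σy)² = 4599.55 − 4134.49 = 465.06
r = 152.97 / √(1079.94 × 465.06) = 152.97 / 708.6867 ≈ 0.216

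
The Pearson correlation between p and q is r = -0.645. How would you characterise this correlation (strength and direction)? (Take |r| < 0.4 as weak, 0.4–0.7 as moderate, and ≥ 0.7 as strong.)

moderate negative

r = -0.645 < 0 so the relationship is negative.
|r| = 0.645, which falls in the moderate range.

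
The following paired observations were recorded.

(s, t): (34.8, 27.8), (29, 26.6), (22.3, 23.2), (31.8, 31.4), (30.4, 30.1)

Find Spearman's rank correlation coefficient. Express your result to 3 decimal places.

Rank s: 5, 2, 1, 4, 3
Rank t: 3, 2, 1, 5, 4
d = rank(s) − rank(t): 2, 0, 0, -1, -1; Σd² = 6
ρ = 1 − 6Σd² / [n(n²−1)] = 1 − 6×6 / (5×24) = 1 − 36/120 ≈ 0.700

0.700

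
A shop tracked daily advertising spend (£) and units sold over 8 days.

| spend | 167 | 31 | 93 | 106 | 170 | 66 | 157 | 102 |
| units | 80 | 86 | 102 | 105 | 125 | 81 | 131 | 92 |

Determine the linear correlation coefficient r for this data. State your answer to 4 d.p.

0.5532

n = 8, Σx = 892, Σy = 802, Σx² = 117044, Σy² = 83036, Σxy = 93189
nΣxy − ΣxΣy = 745512 − 715384 = 30128
nΣx² − (Σx)² = 936352 − 795664 = 140688; nΣy² − (Σy)² = 664288 − 643204 = 21084
r = 30128 / √(140688 × 21084) = 30128 / 54463.4354 ≈ 0.5532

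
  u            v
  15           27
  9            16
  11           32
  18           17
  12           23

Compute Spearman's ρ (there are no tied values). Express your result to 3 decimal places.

0.100

Rank u: 4, 1, 2, 5, 3
Rank v: 4, 1, 5, 2, 3
d = rank(u) − rank(v): 0, 0, -3, 3, 0; Σd² = 18
ρ = 1 − 6Σd² / [n(n²−1)] = 1 − 6×18 / (5×24) = 1 − 108/120 ≈ 0.100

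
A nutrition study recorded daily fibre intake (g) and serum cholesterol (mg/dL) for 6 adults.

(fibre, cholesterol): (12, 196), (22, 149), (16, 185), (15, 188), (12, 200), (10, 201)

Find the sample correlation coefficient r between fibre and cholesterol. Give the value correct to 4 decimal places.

n = 6, Σx = 87, Σy = 1119, Σx² = 1353, Σy² = 210587, Σxy = 15820
nΣxy − ΣxΣy = 94920 − 97353 = -2433
nΣx² − (Σx)² = 8118 − 7569 = 549; nΣy² − (Σy)² = 1263522 − 1252161 = 11361
r = -2433 / √(549 × 11361) = -2433 / 2497.4365 ≈ -0.9742

-0.9742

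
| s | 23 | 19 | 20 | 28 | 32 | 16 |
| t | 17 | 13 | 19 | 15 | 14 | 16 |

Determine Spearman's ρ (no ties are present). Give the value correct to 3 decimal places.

Rank s: 4, 2, 3, 5, 6, 1
Rank t: 5, 1, 6, 3, 2, 4
d = rank(s) − rank(t): -1, 1, -3, 2, 4, -3; Σd² = 40
ρ = 1 − 6Σd² / [n(n²−1)] = 1 − 6×40 / (6×35) = 1 − 240/210 ≈ -0.143

-0.143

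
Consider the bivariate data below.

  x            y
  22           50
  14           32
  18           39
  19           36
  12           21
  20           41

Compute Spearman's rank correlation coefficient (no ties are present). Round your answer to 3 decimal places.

Rank x: 6, 2, 3, 4, 1, 5
Rank y: 6, 2, 4, 3, 1, 5
d = rank(x) − rank(y): 0, 0, -1, 1, 0, 0; Σd² = 2
ρ = 1 − 6Σd² / [n(n²−1)] = 1 − 6×2 / (6×35) = 1 − 12/210 ≈ 0.943

0.943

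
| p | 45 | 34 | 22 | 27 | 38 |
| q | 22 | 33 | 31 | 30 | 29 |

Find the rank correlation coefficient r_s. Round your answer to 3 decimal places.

Rank p: 5, 3, 1, 2, 4
Rank q: 1, 5, 4, 3, 2
d = rank(p) − rank(q): 4, -2, -3, -1, 2; Σd² = 34
ρ = 1 − 6Σd² / [n(n²−1)] = 1 − 6×34 / (5×24) = 1 − 204/120 ≈ -0.700

-0.700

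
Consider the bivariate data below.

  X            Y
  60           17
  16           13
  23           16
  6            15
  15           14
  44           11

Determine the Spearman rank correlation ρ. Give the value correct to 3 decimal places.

Rank X: 6, 3, 4, 1, 2, 5
Rank Y: 6, 2, 5, 4, 3, 1
d = rank(X) − rank(Y): 0, 1, -1, -3, -1, 4; Σd² = 28
ρ = 1 − 6Σd² / [n(n²−1)] = 1 − 6×28 / (6×35) = 1 − 168/210 ≈ 0.200

0.200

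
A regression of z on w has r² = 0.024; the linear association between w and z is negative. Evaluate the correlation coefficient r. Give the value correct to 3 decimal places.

|r| = √0.024 = 0.155
The association is negative, so r = −0.155.

-0.155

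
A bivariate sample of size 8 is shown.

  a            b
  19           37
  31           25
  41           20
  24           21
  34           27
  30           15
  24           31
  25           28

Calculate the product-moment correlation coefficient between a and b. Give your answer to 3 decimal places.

-0.597

n = 8, Σa = 228, Σb = 204, Σa² = 6836, Σb² = 5534, Σab = 5614
nΣab − ΣaΣb = 44912 − 46512 = -1600
nΣa² − (Σa)² = 54688 − 51984 = 2704; nΣb² − (Σb)² = 44272 − 41616 = 2656
r = -1600 / √(2704 × 2656) = -1600 / 2679.8925 ≈ -0.597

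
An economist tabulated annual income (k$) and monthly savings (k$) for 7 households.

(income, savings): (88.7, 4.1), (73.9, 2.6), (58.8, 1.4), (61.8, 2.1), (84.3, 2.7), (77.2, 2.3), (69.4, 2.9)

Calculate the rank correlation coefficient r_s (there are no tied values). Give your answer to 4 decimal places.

0.7500

Rank income: 7, 4, 1, 2, 6, 5, 3
Rank savings: 7, 4, 1, 2, 5, 3, 6
d = rank(income) − rank(savings): 0, 0, 0, 0, 1, 2, -3; Σd² = 14
ρ = 1 − 6Σd² / [n(n²−1)] = 1 − 6×14 / (7×48) = 1 − 84/336 ≈ 0.7500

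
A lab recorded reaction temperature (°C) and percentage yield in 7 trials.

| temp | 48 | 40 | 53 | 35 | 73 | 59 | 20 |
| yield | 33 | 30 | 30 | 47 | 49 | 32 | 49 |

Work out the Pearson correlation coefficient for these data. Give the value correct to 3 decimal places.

-0.197

n = 7, Σx = 328, Σy = 270, Σx² = 17148, Σy² = 10924, Σxy = 12464
nΣxy − ΣxΣy = 87248 − 88560 = -1312
nΣx² − (Σx)² = 120036 − 107584 = 12452; nΣy² − (Σy)² = 76468 − 72900 = 3568
r = -1312 / √(12452 × 3568) = -1312 / 6665.4884 ≈ -0.197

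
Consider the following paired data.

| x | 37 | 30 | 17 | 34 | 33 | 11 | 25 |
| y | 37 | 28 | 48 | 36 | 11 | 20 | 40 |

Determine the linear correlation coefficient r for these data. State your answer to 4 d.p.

n = 7, Σx = 187, Σy = 220, Σx² = 5549, Σy² = 7874, Σxy = 5832
nΣxy − ΣxΣy = 40824 − 41140 = -316
nΣx² − (Σx)² = 38843 − 34969 = 3874; nΣy² − (Σy)² = 55118 − 48400 = 6718
r = -316 / √(3874 × 6718) = -316 / 5101.5225 ≈ -0.0619

-0.0619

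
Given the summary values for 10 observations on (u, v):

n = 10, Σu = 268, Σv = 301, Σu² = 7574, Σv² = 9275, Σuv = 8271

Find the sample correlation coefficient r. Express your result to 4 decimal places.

r = (nΣuv − ΣuΣv) / √[(nΣu² − (Σu)²)(nΣv² − (Σv)²)]
Numerator: 10×8271 − 268×301 = 2042
Denominator: √[(75740 − 71824)(92750 − 90601)] = √[3916 × 2149] = 2900.9454
r = 2042 / 2900.9454 ≈ 0.7039

0.7039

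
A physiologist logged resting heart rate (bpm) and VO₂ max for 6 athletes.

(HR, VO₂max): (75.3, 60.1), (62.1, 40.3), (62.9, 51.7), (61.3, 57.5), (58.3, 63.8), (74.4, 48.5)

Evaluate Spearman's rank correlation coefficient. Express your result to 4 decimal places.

-0.2571

Rank HR: 6, 3, 4, 2, 1, 5
Rank VO₂max: 5, 1, 3, 4, 6, 2
d = rank(HR) − rank(VO₂max): 1, 2, 1, -2, -5, 3; Σd² = 44
ρ = 1 − 6Σd² / [n(n²−1)] = 1 − 6×44 / (6×35) = 1 − 264/210 ≈ -0.2571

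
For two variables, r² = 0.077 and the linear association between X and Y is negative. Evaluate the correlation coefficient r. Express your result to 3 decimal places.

|r| = √0.077 = 0.277
The association is negative, so r = −0.277.

-0.277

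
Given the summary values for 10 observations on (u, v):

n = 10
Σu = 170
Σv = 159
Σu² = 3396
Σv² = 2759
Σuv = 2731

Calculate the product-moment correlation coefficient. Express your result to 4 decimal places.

0.0819

r = (nΣuv − ΣuΣv) / √[(nΣu² − (Σu)²)(nΣv² − (Σv)²)]
Numerator: 10×2731 − 170×159 = 280
Denominator: √[(33960 − 28900)(27590 − 25281)] = √[5060 × 2309] = 3418.1194
r = 280 / 3418.1194 ≈ 0.0819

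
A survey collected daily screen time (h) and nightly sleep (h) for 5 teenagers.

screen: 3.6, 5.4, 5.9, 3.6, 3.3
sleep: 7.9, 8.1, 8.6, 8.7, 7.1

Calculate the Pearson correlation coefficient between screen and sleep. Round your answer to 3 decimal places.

n = 5, Σx = 21.8, Σy = 40.4, Σx² = 100.78, Σy² = 328.08, Σxy = 177.67
nΣxy − ΣxΣy = 888.35 − 880.72 = 7.63
nΣx² − (Σx)² = 503.9 − 475.24 = 28.66; nΣy² − (Σy)² = 1640.4 − 1632.16 = 8.24
r = 7.63 / √(28.66 × 8.24) = 7.63 / 15.3674 ≈ 0.497

0.497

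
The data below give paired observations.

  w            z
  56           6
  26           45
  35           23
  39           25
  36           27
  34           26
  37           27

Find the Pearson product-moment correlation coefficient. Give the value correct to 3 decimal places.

-0.943

n = 7, Σw = 263, Σz = 179, Σw² = 10379, Σz² = 5349, Σwz = 6141
nΣwz − ΣwΣz = 42987 − 47077 = -4090
nΣw² − (Σw)² = 72653 − 69169 = 3484; nΣz² − (Σz)² = 37443 − 32041 = 5402
r = -4090 / √(3484 × 5402) = -4090 / 4338.2679 ≈ -0.943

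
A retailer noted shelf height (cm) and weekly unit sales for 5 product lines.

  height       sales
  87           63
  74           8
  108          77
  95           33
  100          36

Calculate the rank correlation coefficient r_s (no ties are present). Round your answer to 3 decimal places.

0.700

Rank height: 2, 1, 5, 3, 4
Rank sales: 4, 1, 5, 2, 3
d = rank(height) − rank(sales): -2, 0, 0, 1, 1; Σd² = 6
ρ = 1 − 6Σd² / [n(n²−1)] = 1 − 6×6 / (5×24) = 1 − 36/120 ≈ 0.700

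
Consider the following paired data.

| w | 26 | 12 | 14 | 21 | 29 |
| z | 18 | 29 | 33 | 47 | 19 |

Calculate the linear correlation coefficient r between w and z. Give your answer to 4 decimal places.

-0.4653

n = 5, Σw = 102, Σz = 146, Σw² = 2298, Σz² = 4824, Σwz = 2816
nΣwz − ΣwΣz = 14080 − 14892 = -812
nΣw² − (Σw)² = 11490 − 10404 = 1086; nΣz² − (Σz)² = 24120 − 21316 = 2804
r = -812 / √(1086 × 2804) = -812 / 1745.0341 ≈ -0.4653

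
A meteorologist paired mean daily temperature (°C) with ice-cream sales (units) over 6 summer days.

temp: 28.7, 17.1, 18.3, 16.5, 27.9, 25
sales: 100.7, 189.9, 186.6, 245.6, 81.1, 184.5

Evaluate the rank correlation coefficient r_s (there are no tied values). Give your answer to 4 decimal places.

-0.9429

Rank temp: 6, 2, 3, 1, 5, 4
Rank sales: 2, 5, 4, 6, 1, 3
d = rank(temp) − rank(sales): 4, -3, -1, -5, 4, 1; Σd² = 68
ρ = 1 − 6Σd² / [n(n²−1)] = 1 − 6×68 / (6×35) = 1 − 408/210 ≈ -0.9429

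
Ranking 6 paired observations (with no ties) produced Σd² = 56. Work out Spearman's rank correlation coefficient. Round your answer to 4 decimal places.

-0.6000

ρ = 1 − 6Σd² / [n(n²−1)] = 1 − 6×56 / (6×35)
  = 1 − 336/210 = 1 − 1.60000 ≈ -0.6000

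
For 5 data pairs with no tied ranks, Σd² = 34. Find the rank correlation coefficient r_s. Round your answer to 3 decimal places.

-0.700

ρ = 1 − 6Σd² / [n(n²−1)] = 1 − 6×34 / (5×24)
  = 1 − 204/120 = 1 − 1.7000 ≈ -0.700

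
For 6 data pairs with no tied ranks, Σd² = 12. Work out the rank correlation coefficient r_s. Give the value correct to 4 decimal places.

0.6571

ρ = 1 − 6Σd² / [n(n²−1)] = 1 − 6×12 / (6×35)
  = 1 − 72/210 = 1 − 0.34286 ≈ 0.6571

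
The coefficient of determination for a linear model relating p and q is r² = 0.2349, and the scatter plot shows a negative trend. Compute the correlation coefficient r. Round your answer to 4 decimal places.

|r| = √0.2349 = 0.4847
The association is negative, so r = −0.4847.

-0.4847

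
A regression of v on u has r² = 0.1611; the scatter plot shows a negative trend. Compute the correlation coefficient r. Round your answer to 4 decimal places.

|r| = √0.1611 = 0.4014
The association is negative, so r = −0.4014.

-0.4014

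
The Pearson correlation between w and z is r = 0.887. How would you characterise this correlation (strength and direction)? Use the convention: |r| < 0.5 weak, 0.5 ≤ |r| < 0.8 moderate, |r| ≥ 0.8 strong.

r = 0.887 > 0 so the relationship is positive.
|r| = 0.887, which falls in the strong range.

strong positive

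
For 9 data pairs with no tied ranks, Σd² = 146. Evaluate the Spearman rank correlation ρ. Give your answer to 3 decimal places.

ρ = 1 − 6Σd² / [n(n²−1)] = 1 − 6×146 / (9×80)
  = 1 − 876/720 = 1 − 1.2167 ≈ -0.217

-0.217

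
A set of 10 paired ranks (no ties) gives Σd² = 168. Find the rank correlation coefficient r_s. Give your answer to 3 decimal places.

-0.018

ρ = 1 − 6Σd² / [n(n²−1)] = 1 − 6×168 / (10×99)
  = 1 − 1008/990 = 1 − 1.0182 ≈ -0.018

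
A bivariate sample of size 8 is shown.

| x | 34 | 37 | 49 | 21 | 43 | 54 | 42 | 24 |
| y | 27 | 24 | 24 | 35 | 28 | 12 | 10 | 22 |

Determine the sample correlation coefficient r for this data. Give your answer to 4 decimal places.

n = 8, Σx = 304, Σy = 182, Σx² = 12472, Σy² = 4618, Σxy = 6517
nΣxy − ΣxΣy = 52136 − 55328 = -3192
nΣx² − (Σx)² = 99776 − 92416 = 7360; nΣy² − (Σy)² = 36944 − 33124 = 3820
r = -3192 / √(7360 × 3820) = -3192 / 5302.3768 ≈ -0.6020

-0.6020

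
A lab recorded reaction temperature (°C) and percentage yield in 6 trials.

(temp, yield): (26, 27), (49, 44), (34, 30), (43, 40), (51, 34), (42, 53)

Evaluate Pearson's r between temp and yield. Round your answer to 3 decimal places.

0.546

n = 6, Σx = 245, Σy = 228, Σx² = 10447, Σy² = 9130, Σxy = 9558
nΣxy − ΣxΣy = 57348 − 55860 = 1488
nΣx² − (Σx)² = 62682 − 60025 = 2657; nΣy² − (Σy)² = 54780 − 51984 = 2796
r = 1488 / √(2657 × 2796) = 1488 / 2725.6141 ≈ 0.546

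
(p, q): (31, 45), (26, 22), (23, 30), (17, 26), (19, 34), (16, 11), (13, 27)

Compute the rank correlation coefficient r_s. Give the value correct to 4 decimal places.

Rank p: 7, 6, 5, 3, 4, 2, 1
Rank q: 7, 2, 5, 3, 6, 1, 4
d = rank(p) − rank(q): 0, 4, 0, 0, -2, 1, -3; Σd² = 30
ρ = 1 − 6Σd² / [n(n²−1)] = 1 − 6×30 / (7×48) = 1 − 180/336 ≈ 0.4643

0.4643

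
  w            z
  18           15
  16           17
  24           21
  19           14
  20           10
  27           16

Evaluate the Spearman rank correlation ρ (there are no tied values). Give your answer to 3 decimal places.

Rank w: 2, 1, 5, 3, 4, 6
Rank z: 3, 5, 6, 2, 1, 4
d = rank(w) − rank(z): -1, -4, -1, 1, 3, 2; Σd² = 32
ρ = 1 − 6Σd² / [n(n²−1)] = 1 − 6×32 / (6×35) = 1 − 192/210 ≈ 0.086

0.086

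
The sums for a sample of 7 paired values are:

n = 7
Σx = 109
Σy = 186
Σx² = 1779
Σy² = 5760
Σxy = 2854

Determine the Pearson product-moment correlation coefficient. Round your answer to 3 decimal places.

r = (nΣxy − ΣxΣy) / √[(nΣx² − (Σx)²)(nΣy² − (Σy)²)]
Numerator: 7×2854 − 109×186 = -296
Denominator: √[(12453 − 11881)(40320 − 34596)] = √[572 × 5724] = 1809.4552
r = -296 / 1809.4552 ≈ -0.164

-0.164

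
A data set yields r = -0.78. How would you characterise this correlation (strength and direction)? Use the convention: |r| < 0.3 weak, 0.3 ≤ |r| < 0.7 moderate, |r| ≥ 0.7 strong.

strong negative

r = -0.78 < 0 so the relationship is negative.
|r| = 0.78, which falls in the strong range.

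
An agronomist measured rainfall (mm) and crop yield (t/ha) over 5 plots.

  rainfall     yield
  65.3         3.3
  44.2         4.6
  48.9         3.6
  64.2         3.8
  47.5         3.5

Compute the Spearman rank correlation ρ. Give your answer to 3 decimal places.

Rank rainfall: 5, 1, 3, 4, 2
Rank yield: 1, 5, 3, 4, 2
d = rank(rainfall) − rank(yield): 4, -4, 0, 0, 0; Σd² = 32
ρ = 1 − 6Σd² / [n(n²−1)] = 1 − 6×32 / (5×24) = 1 − 192/120 ≈ -0.600

-0.600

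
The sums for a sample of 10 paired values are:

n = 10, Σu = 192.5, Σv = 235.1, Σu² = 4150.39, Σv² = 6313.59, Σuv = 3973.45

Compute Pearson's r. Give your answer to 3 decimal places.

r = (nΣuv − ΣuΣv) / √[(nΣu² − (Σu)²)(nΣv² − (Σv)²)]
Numerator: 10×3973.45 − 192.5×235.1 = -5522.25
Denominator: √[(41503.9 − 37056.25)(63135.9 − 55272.01)] = √[4447.65 × 7863.89] = 5914.0367
r = -5522.25 / 5914.0367 ≈ -0.934

-0.934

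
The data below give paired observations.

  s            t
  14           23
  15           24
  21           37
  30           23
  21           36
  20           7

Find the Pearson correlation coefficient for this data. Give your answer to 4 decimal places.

n = 6, Σs = 121, Σt = 150, Σs² = 2603, Σt² = 4348, Σst = 3045
nΣst − ΣsΣt = 18270 − 18150 = 120
nΣs² − (Σs)² = 15618 − 14641 = 977; nΣt² − (Σt)² = 26088 − 22500 = 3588
r = 120 / √(977 × 3588) = 120 / 1872.2916 ≈ 0.0641

0.0641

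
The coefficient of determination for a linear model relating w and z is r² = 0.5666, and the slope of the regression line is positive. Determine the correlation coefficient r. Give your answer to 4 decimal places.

0.7527

|r| = √0.5666 = 0.7527
The association is positive, so r = 0.7527.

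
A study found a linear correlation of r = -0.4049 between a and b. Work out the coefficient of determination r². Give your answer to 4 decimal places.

r² = (-0.4049)² = 0.1639

0.1639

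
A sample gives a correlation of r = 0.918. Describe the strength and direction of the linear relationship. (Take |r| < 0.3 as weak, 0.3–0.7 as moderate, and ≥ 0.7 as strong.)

strong positive

r = 0.918 > 0 so the relationship is positive.
|r| = 0.918, which falls in the strong range.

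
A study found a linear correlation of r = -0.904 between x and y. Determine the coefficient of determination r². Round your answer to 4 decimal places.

0.8172

r² = (-0.904)² = 0.8172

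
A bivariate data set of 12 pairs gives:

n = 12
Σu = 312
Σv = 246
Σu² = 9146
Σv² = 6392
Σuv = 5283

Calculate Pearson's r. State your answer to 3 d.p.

-0.942

r = (nΣuv − ΣuΣv) / √[(nΣu² − (Σu)²)(nΣv² − (Σv)²)]
Numerator: 12×5283 − 312×246 = -13356
Denominator: √[(109752 − 97344)(76704 − 60516)] = √[12408 × 16188] = 14172.5334
r = -13356 / 14172.5334 ≈ -0.942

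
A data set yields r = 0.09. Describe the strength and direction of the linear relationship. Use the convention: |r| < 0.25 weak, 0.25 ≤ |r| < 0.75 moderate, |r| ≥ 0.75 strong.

weak positive

r = 0.09 > 0 so the relationship is positive.
|r| = 0.09, which falls in the weak range.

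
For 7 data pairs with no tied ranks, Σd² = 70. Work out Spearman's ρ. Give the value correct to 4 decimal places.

-0.2500

ρ = 1 − 6Σd² / [n(n²−1)] = 1 − 6×70 / (7×48)
  = 1 − 420/336 = 1 − 1.25000 ≈ -0.2500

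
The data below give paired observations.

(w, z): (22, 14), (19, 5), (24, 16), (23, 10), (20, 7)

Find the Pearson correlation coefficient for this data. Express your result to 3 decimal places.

n = 5, Σw = 108, Σz = 52, Σw² = 2350, Σz² = 626, Σwz = 1157
nΣwz − ΣwΣz = 5785 − 5616 = 169
nΣw² − (Σw)² = 11750 − 11664 = 86; nΣz² − (Σz)² = 3130 − 2704 = 426
r = 169 / √(86 × 426) = 169 / 191.4053 ≈ 0.883

0.883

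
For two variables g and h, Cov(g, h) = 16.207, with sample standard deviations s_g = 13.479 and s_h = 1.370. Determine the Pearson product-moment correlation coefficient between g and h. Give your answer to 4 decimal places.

r = Cov(g,h) / (s_g · s_h) = 16.207 / (13.479 × 1.370)
  = 16.207 / 18.4662 ≈ 0.8777

0.8777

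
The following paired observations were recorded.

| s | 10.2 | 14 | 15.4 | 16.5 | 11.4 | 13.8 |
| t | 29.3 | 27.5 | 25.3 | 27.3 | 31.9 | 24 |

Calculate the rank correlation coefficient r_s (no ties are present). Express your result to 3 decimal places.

Rank s: 1, 4, 5, 6, 2, 3
Rank t: 5, 4, 2, 3, 6, 1
d = rank(s) − rank(t): -4, 0, 3, 3, -4, 2; Σd² = 54
ρ = 1 − 6Σd² / [n(n²−1)] = 1 − 6×54 / (6×35) = 1 − 324/210 ≈ -0.543

-0.543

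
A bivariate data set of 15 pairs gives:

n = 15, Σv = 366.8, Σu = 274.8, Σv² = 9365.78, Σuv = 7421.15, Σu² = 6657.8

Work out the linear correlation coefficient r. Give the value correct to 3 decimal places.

r = (nΣuv − ΣuΣv) / √[(nΣu² − (Σu)²)(nΣv² − (Σv)²)]
Numerator: 15×7421.15 − 274.8×366.8 = 10520.61
Denominator: √[(99867 − 75515.04)(140486.7 − 134542.24)] = √[24351.96 × 5944.46] = 12031.5939
r = 10520.61 / 12031.5939 ≈ 0.874

0.874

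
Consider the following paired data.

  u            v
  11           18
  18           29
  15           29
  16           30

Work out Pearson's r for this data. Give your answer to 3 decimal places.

n = 4, Σu = 60, Σv = 106, Σu² = 926, Σv² = 2906, Σuv = 1635
nΣuv − ΣuΣv = 6540 − 6360 = 180
nΣu² − (Σu)² = 3704 − 3600 = 104; nΣv² − (Σv)² = 11624 − 11236 = 388
r = 180 / √(104 × 388) = 180 / 200.8781 ≈ 0.896

0.896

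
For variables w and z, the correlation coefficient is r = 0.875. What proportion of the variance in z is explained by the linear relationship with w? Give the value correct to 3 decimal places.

r² = (0.875)² = 0.766

0.766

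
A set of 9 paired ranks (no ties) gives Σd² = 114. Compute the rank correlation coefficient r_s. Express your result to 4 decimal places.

0.0500

ρ = 1 − 6Σd² / [n(n²−1)] = 1 − 6×114 / (9×80)
  = 1 − 684/720 = 1 − 0.95000 ≈ 0.0500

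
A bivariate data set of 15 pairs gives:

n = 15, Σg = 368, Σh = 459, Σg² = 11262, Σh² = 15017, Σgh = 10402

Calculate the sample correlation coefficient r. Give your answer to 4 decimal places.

-0.5830

r = (nΣgh − ΣgΣh) / √[(nΣg² − (Σg)²)(nΣh² − (Σh)²)]
Numerator: 15×10402 − 368×459 = -12882
Denominator: √[(168930 − 135424)(225255 − 210681)] = √[33506 × 14574] = 22097.8832
r = -12882 / 22097.8832 ≈ -0.5830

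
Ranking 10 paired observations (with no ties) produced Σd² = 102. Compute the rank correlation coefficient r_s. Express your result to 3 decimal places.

ρ = 1 − 6Σd² / [n(n²−1)] = 1 − 6×102 / (10×99)
  = 1 − 612/990 = 1 − 0.6182 ≈ 0.382

0.382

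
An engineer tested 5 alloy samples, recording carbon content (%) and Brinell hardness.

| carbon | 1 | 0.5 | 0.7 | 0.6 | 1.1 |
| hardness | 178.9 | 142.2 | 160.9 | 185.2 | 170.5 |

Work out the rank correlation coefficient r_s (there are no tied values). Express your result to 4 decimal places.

0.3000

Rank carbon: 4, 1, 3, 2, 5
Rank hardness: 4, 1, 2, 5, 3
d = rank(carbon) − rank(hardness): 0, 0, 1, -3, 2; Σd² = 14
ρ = 1 − 6Σd² / [n(n²−1)] = 1 − 6×14 / (5×24) = 1 − 84/120 ≈ 0.3000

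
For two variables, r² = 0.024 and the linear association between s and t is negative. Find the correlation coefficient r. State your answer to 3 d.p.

-0.155

|r| = √0.024 = 0.155
The association is negative, so r = −0.155.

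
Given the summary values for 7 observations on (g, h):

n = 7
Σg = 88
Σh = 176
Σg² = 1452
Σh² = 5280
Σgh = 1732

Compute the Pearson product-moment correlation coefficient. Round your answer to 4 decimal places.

-0.8840

r = (nΣgh − ΣgΣh) / √[(nΣg² − (Σg)²)(nΣh² − (Σh)²)]
Numerator: 7×1732 − 88×176 = -3364
Denominator: √[(10164 − 7744)(36960 − 30976)] = √[2420 × 5984] = 3805.4277
r = -3364 / 3805.4277 ≈ -0.8840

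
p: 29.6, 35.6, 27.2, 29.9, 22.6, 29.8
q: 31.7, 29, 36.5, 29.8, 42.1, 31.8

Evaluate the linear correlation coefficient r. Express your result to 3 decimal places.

-0.914

n = 6, Σp = 174.7, Σq = 200.9, Σp² = 5176.17, Σq² = 6849.83, Σpq = 5753.64
nΣpq − ΣpΣq = 34521.84 − 35097.23 = -575.39
nΣp² − (Σp)² = 31057.02 − 30520.09 = 536.93; nΣq² − (Σq)² = 41098.98 − 40360.81 = 738.17
r = -575.39 / √(536.93 × 738.17) = -575.39 / 629.5599 ≈ -0.914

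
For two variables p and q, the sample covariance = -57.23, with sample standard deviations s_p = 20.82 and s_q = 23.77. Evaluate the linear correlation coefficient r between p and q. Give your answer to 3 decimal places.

-0.116

r = Cov(p,q) / (s_p · s_q) = -57.23 / (20.82 × 23.77)
  = -57.23 / 494.8914 ≈ -0.116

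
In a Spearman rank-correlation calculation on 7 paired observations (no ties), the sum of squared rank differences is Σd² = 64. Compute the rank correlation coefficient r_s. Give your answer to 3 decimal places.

ρ = 1 − 6Σd² / [n(n²−1)] = 1 − 6×64 / (7×48)
  = 1 − 384/336 = 1 − 1.1429 ≈ -0.143

-0.143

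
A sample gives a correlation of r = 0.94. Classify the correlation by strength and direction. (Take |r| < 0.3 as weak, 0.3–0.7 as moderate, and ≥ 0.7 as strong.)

r = 0.94 > 0 so the relationship is positive.
|r| = 0.94, which falls in the strong range.

strong positive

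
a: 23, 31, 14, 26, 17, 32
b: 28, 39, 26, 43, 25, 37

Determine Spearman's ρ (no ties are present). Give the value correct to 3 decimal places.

Rank a: 3, 5, 1, 4, 2, 6
Rank b: 3, 5, 2, 6, 1, 4
d = rank(a) − rank(b): 0, 0, -1, -2, 1, 2; Σd² = 10
ρ = 1 − 6Σd² / [n(n²−1)] = 1 − 6×10 / (6×35) = 1 − 60/210 ≈ 0.714

0.714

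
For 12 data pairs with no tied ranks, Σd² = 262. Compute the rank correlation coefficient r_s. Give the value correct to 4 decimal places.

0.0839

ρ = 1 − 6Σd² / [n(n²−1)] = 1 − 6×262 / (12×143)
  = 1 − 1572/1716 = 1 − 0.91608 ≈ 0.0839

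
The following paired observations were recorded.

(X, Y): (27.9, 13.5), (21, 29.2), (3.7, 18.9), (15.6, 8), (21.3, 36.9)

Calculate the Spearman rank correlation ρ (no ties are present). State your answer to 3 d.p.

0.200

Rank X: 5, 3, 1, 2, 4
Rank Y: 2, 4, 3, 1, 5
d = rank(X) − rank(Y): 3, -1, -2, 1, -1; Σd² = 16
ρ = 1 − 6Σd² / [n(n²−1)] = 1 − 6×16 / (5×24) = 1 − 96/120 ≈ 0.200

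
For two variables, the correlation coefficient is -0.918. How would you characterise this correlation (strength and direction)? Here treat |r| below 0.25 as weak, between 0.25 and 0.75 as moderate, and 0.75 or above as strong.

r = -0.918 < 0 so the relationship is negative.
|r| = 0.918, which falls in the strong range.

strong negative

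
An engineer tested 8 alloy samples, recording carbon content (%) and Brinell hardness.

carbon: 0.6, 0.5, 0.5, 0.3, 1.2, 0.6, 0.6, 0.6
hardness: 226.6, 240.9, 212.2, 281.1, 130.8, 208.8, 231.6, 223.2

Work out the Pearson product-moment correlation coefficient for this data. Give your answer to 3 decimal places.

-0.955

n = 8, Σx = 4.9, Σy = 1755.2, Σx² = 3.47, Σy² = 397589.3, Σxy = 1001.96
nΣxy − ΣxΣy = 8015.68 − 8600.48 = -584.8
nΣx² − (Σx)² = 27.76 − 24.01 = 3.75; nΣy² − (Σy)² = 3180714.4 − 3080727.04 = 99987.36
r = -584.8 / √(3.75 × 99987.36) = -584.8 / 612.3337 ≈ -0.955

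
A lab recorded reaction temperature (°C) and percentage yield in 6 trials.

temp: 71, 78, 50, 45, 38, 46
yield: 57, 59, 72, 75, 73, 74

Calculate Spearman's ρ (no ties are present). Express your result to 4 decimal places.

Rank temp: 5, 6, 4, 2, 1, 3
Rank yield: 1, 2, 3, 6, 4, 5
d = rank(temp) − rank(yield): 4, 4, 1, -4, -3, -2; Σd² = 62
ρ = 1 − 6Σd² / [n(n²−1)] = 1 − 6×62 / (6×35) = 1 − 372/210 ≈ -0.7714

-0.7714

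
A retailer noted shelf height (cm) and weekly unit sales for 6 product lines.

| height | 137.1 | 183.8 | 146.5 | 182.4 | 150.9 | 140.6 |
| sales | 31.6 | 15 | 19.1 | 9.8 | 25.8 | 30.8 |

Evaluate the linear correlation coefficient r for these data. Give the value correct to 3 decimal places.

n = 6, Σx = 941.3, Σy = 132.1, Σx² = 149850.03, Σy² = 3298.69, Σxy = 19898.73
nΣxy − ΣxΣy = 119392.38 − 124345.73 = -4953.35
nΣx² − (Σx)² = 899100.18 − 886045.69 = 13054.49; nΣy² − (Σy)² = 19792.14 − 17450.41 = 2341.73
r = -4953.35 / √(13054.49 × 2341.73) = -4953.35 / 5529.0226 ≈ -0.896

-0.896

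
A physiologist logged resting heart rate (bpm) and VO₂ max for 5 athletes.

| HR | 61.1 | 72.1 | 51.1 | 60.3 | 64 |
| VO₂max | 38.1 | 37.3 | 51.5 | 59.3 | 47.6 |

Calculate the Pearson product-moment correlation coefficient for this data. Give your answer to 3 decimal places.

-0.567

n = 5, Σx = 308.6, Σy = 233.8, Σx² = 19274.92, Σy² = 11277.4, Σxy = 14271.08
nΣxy − ΣxΣy = 71355.4 − 72150.68 = -795.28
nΣx² − (Σx)² = 96374.6 − 95233.96 = 1140.64; nΣy² − (Σy)² = 56387 − 54662.44 = 1724.56
r = -795.28 / √(1140.64 × 1724.56) = -795.28 / 1402.5342 ≈ -0.567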